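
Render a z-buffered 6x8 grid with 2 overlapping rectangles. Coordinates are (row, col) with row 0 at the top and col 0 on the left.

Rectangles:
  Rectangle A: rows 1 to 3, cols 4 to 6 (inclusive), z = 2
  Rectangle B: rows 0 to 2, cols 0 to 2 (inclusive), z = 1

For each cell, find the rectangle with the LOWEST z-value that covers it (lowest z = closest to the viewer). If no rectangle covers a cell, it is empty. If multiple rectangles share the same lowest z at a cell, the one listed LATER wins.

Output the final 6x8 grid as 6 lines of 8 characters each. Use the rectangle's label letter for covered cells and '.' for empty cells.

BBB.....
BBB.AAA.
BBB.AAA.
....AAA.
........
........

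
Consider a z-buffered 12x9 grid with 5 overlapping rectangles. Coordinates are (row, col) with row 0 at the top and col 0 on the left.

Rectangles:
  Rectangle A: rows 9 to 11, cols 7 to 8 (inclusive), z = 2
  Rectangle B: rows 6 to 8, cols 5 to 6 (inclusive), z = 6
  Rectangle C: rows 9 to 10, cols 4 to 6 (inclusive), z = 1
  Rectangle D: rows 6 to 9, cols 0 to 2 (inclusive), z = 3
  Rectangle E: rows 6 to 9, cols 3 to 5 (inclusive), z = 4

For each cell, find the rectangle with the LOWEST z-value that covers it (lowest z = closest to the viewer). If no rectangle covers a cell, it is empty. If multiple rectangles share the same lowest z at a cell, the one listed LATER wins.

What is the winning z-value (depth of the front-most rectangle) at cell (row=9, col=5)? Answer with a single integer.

Answer: 1

Derivation:
Check cell (9,5):
  A: rows 9-11 cols 7-8 -> outside (col miss)
  B: rows 6-8 cols 5-6 -> outside (row miss)
  C: rows 9-10 cols 4-6 z=1 -> covers; best now C (z=1)
  D: rows 6-9 cols 0-2 -> outside (col miss)
  E: rows 6-9 cols 3-5 z=4 -> covers; best now C (z=1)
Winner: C at z=1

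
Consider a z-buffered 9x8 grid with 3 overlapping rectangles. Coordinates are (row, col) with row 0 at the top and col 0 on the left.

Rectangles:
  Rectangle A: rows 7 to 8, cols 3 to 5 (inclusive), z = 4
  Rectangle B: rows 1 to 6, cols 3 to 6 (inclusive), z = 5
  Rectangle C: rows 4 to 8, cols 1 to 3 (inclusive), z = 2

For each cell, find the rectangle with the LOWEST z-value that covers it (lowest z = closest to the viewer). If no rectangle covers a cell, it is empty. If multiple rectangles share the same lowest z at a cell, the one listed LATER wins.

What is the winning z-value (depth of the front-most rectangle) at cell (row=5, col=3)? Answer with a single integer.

Check cell (5,3):
  A: rows 7-8 cols 3-5 -> outside (row miss)
  B: rows 1-6 cols 3-6 z=5 -> covers; best now B (z=5)
  C: rows 4-8 cols 1-3 z=2 -> covers; best now C (z=2)
Winner: C at z=2

Answer: 2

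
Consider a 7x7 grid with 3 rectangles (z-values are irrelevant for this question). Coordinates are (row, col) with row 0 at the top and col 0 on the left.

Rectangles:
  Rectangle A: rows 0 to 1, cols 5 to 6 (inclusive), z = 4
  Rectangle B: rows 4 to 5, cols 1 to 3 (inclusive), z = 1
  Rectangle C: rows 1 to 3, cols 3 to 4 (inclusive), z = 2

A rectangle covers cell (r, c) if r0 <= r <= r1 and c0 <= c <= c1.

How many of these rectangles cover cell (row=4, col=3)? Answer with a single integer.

Answer: 1

Derivation:
Check cell (4,3):
  A: rows 0-1 cols 5-6 -> outside (row miss)
  B: rows 4-5 cols 1-3 -> covers
  C: rows 1-3 cols 3-4 -> outside (row miss)
Count covering = 1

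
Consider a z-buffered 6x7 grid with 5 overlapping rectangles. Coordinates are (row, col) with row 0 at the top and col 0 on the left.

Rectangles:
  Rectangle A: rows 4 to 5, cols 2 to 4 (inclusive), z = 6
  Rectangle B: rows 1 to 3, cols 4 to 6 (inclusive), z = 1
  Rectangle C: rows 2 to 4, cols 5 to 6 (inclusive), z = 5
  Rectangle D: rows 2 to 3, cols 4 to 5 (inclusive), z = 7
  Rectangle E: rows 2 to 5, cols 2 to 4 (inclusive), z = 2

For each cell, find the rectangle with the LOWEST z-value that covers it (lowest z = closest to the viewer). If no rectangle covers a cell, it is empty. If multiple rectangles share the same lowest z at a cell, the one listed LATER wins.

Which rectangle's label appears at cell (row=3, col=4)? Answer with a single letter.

Check cell (3,4):
  A: rows 4-5 cols 2-4 -> outside (row miss)
  B: rows 1-3 cols 4-6 z=1 -> covers; best now B (z=1)
  C: rows 2-4 cols 5-6 -> outside (col miss)
  D: rows 2-3 cols 4-5 z=7 -> covers; best now B (z=1)
  E: rows 2-5 cols 2-4 z=2 -> covers; best now B (z=1)
Winner: B at z=1

Answer: B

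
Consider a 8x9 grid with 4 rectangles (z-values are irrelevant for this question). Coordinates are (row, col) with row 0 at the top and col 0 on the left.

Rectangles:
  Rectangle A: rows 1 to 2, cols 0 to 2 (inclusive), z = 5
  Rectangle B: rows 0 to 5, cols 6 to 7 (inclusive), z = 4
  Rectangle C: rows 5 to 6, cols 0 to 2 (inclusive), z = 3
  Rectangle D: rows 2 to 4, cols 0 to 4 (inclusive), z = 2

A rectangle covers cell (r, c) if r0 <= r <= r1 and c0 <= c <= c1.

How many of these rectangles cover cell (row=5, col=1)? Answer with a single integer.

Answer: 1

Derivation:
Check cell (5,1):
  A: rows 1-2 cols 0-2 -> outside (row miss)
  B: rows 0-5 cols 6-7 -> outside (col miss)
  C: rows 5-6 cols 0-2 -> covers
  D: rows 2-4 cols 0-4 -> outside (row miss)
Count covering = 1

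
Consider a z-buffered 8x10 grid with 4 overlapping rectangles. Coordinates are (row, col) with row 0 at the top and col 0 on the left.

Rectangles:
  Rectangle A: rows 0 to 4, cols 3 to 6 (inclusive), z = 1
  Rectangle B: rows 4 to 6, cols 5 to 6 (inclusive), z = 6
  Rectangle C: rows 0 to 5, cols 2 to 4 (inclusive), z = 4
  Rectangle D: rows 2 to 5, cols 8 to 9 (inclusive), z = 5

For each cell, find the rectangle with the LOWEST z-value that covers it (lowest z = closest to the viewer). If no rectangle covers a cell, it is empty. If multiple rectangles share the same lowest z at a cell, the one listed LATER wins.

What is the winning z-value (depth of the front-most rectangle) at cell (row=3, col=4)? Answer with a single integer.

Check cell (3,4):
  A: rows 0-4 cols 3-6 z=1 -> covers; best now A (z=1)
  B: rows 4-6 cols 5-6 -> outside (row miss)
  C: rows 0-5 cols 2-4 z=4 -> covers; best now A (z=1)
  D: rows 2-5 cols 8-9 -> outside (col miss)
Winner: A at z=1

Answer: 1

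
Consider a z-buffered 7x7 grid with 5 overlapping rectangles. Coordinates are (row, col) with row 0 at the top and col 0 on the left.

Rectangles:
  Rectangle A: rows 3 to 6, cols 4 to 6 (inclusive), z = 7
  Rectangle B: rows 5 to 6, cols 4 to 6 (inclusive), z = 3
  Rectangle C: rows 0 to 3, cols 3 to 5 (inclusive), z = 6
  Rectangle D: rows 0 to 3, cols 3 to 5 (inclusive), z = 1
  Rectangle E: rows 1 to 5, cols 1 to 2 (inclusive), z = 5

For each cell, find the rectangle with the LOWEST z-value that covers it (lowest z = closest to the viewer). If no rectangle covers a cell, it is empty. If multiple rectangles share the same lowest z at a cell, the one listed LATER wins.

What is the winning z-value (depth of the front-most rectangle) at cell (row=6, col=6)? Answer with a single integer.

Answer: 3

Derivation:
Check cell (6,6):
  A: rows 3-6 cols 4-6 z=7 -> covers; best now A (z=7)
  B: rows 5-6 cols 4-6 z=3 -> covers; best now B (z=3)
  C: rows 0-3 cols 3-5 -> outside (row miss)
  D: rows 0-3 cols 3-5 -> outside (row miss)
  E: rows 1-5 cols 1-2 -> outside (row miss)
Winner: B at z=3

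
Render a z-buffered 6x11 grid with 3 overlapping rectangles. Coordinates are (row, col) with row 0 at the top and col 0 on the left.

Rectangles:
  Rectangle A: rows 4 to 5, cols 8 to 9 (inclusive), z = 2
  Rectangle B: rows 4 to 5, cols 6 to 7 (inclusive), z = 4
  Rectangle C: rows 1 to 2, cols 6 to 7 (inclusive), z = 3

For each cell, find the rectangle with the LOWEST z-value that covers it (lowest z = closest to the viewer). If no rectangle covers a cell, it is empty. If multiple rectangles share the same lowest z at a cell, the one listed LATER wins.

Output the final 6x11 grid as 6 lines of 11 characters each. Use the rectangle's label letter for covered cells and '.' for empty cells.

...........
......CC...
......CC...
...........
......BBAA.
......BBAA.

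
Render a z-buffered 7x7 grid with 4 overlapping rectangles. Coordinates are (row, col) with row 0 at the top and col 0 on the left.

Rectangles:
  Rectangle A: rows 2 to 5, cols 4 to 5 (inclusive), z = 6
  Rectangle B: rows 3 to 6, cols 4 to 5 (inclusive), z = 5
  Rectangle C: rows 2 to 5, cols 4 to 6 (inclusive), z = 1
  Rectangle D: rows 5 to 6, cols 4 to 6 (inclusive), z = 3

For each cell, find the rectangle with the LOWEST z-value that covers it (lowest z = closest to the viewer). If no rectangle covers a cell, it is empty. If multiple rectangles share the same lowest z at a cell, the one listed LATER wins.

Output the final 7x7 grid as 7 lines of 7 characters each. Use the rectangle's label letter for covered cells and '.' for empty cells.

.......
.......
....CCC
....CCC
....CCC
....CCC
....DDD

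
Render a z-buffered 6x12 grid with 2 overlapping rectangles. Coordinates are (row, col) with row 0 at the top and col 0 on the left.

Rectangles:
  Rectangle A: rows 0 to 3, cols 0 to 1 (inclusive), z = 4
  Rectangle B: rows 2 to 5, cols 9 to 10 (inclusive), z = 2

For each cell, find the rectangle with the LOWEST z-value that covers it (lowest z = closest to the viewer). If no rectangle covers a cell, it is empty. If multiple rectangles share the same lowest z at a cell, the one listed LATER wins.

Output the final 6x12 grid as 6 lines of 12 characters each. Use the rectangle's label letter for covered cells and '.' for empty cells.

AA..........
AA..........
AA.......BB.
AA.......BB.
.........BB.
.........BB.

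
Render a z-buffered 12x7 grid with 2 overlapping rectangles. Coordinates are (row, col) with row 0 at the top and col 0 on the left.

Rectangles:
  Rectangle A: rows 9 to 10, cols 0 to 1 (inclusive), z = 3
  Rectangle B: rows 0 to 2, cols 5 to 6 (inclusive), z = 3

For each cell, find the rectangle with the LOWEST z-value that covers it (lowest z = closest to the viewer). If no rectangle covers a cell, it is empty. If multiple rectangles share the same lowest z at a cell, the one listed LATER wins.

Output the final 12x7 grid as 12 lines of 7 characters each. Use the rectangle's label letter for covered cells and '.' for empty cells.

.....BB
.....BB
.....BB
.......
.......
.......
.......
.......
.......
AA.....
AA.....
.......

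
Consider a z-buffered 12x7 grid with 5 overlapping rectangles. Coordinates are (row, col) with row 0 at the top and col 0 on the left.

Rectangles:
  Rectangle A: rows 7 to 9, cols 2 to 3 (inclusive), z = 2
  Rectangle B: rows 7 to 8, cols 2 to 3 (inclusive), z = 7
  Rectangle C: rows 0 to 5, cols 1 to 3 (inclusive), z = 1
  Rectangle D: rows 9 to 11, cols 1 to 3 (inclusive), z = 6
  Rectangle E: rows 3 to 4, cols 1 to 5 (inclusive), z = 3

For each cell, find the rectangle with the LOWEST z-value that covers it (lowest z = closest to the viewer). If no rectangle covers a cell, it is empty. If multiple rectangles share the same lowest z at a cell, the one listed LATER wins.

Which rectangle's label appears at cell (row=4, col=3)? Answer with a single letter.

Check cell (4,3):
  A: rows 7-9 cols 2-3 -> outside (row miss)
  B: rows 7-8 cols 2-3 -> outside (row miss)
  C: rows 0-5 cols 1-3 z=1 -> covers; best now C (z=1)
  D: rows 9-11 cols 1-3 -> outside (row miss)
  E: rows 3-4 cols 1-5 z=3 -> covers; best now C (z=1)
Winner: C at z=1

Answer: C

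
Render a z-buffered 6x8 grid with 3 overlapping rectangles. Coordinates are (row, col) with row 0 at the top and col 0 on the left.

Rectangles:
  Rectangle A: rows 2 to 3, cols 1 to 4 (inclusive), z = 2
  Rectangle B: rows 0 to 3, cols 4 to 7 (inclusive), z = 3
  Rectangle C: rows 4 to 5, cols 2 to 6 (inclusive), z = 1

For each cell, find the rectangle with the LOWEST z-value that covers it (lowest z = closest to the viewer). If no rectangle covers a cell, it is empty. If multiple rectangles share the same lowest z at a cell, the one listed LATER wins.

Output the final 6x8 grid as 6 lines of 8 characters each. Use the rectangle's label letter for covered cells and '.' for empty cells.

....BBBB
....BBBB
.AAAABBB
.AAAABBB
..CCCCC.
..CCCCC.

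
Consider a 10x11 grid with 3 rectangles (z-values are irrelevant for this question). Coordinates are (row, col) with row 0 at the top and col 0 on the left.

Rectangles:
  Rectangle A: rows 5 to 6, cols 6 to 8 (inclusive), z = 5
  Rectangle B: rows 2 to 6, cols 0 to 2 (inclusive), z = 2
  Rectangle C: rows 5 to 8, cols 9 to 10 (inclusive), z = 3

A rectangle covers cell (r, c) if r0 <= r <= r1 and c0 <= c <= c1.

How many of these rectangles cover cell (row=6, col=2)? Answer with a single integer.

Check cell (6,2):
  A: rows 5-6 cols 6-8 -> outside (col miss)
  B: rows 2-6 cols 0-2 -> covers
  C: rows 5-8 cols 9-10 -> outside (col miss)
Count covering = 1

Answer: 1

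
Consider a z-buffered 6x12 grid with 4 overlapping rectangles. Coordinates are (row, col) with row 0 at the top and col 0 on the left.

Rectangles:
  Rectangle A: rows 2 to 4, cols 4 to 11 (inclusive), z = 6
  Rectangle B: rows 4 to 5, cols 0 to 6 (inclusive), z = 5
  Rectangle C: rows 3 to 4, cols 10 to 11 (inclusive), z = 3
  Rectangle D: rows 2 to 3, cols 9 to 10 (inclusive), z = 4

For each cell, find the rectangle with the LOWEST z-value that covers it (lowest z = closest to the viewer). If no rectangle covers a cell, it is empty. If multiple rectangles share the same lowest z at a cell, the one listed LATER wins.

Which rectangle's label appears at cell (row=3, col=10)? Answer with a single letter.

Check cell (3,10):
  A: rows 2-4 cols 4-11 z=6 -> covers; best now A (z=6)
  B: rows 4-5 cols 0-6 -> outside (row miss)
  C: rows 3-4 cols 10-11 z=3 -> covers; best now C (z=3)
  D: rows 2-3 cols 9-10 z=4 -> covers; best now C (z=3)
Winner: C at z=3

Answer: C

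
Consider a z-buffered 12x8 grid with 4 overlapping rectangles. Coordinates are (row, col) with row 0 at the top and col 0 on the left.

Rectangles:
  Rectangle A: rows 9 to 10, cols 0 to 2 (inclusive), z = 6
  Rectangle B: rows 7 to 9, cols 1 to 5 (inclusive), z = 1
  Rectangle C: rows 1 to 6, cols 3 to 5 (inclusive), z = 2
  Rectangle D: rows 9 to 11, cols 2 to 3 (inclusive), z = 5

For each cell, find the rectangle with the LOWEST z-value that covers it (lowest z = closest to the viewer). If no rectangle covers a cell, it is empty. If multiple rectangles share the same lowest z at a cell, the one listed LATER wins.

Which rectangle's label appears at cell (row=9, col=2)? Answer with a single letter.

Answer: B

Derivation:
Check cell (9,2):
  A: rows 9-10 cols 0-2 z=6 -> covers; best now A (z=6)
  B: rows 7-9 cols 1-5 z=1 -> covers; best now B (z=1)
  C: rows 1-6 cols 3-5 -> outside (row miss)
  D: rows 9-11 cols 2-3 z=5 -> covers; best now B (z=1)
Winner: B at z=1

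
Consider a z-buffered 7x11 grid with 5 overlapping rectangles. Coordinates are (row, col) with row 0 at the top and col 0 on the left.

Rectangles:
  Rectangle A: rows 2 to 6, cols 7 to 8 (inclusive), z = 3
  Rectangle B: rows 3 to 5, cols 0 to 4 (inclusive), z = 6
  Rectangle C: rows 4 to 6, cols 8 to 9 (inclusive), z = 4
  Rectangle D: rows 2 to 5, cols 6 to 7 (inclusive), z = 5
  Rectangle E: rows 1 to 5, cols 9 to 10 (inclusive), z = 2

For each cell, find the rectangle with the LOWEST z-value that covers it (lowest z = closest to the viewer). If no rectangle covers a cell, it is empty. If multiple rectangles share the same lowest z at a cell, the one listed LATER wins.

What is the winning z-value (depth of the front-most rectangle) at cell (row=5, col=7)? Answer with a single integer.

Check cell (5,7):
  A: rows 2-6 cols 7-8 z=3 -> covers; best now A (z=3)
  B: rows 3-5 cols 0-4 -> outside (col miss)
  C: rows 4-6 cols 8-9 -> outside (col miss)
  D: rows 2-5 cols 6-7 z=5 -> covers; best now A (z=3)
  E: rows 1-5 cols 9-10 -> outside (col miss)
Winner: A at z=3

Answer: 3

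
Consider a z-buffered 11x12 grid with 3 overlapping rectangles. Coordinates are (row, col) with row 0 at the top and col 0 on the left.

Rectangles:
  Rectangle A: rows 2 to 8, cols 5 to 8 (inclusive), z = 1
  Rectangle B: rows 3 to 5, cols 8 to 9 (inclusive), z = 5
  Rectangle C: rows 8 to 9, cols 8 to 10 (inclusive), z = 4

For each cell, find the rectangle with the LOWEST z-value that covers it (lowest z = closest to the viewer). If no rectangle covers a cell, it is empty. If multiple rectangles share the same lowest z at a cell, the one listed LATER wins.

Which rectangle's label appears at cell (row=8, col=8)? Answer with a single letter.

Answer: A

Derivation:
Check cell (8,8):
  A: rows 2-8 cols 5-8 z=1 -> covers; best now A (z=1)
  B: rows 3-5 cols 8-9 -> outside (row miss)
  C: rows 8-9 cols 8-10 z=4 -> covers; best now A (z=1)
Winner: A at z=1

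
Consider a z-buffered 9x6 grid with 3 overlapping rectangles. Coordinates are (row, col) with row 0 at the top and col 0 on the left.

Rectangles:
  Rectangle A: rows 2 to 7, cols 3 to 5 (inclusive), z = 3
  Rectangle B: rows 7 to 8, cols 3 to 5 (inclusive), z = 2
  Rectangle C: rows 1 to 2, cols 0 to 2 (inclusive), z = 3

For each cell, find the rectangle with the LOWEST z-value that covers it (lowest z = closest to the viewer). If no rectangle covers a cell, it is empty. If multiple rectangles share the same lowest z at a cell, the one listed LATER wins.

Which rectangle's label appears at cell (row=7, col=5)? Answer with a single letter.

Answer: B

Derivation:
Check cell (7,5):
  A: rows 2-7 cols 3-5 z=3 -> covers; best now A (z=3)
  B: rows 7-8 cols 3-5 z=2 -> covers; best now B (z=2)
  C: rows 1-2 cols 0-2 -> outside (row miss)
Winner: B at z=2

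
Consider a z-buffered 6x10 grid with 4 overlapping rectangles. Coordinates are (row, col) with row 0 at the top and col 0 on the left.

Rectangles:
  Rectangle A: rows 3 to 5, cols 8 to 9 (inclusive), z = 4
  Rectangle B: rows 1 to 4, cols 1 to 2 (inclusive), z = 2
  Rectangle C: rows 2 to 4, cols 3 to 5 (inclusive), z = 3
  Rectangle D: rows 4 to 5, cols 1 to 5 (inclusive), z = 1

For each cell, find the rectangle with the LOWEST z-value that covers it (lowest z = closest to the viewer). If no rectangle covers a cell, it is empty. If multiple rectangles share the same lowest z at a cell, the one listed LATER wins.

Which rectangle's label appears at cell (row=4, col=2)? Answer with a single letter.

Check cell (4,2):
  A: rows 3-5 cols 8-9 -> outside (col miss)
  B: rows 1-4 cols 1-2 z=2 -> covers; best now B (z=2)
  C: rows 2-4 cols 3-5 -> outside (col miss)
  D: rows 4-5 cols 1-5 z=1 -> covers; best now D (z=1)
Winner: D at z=1

Answer: D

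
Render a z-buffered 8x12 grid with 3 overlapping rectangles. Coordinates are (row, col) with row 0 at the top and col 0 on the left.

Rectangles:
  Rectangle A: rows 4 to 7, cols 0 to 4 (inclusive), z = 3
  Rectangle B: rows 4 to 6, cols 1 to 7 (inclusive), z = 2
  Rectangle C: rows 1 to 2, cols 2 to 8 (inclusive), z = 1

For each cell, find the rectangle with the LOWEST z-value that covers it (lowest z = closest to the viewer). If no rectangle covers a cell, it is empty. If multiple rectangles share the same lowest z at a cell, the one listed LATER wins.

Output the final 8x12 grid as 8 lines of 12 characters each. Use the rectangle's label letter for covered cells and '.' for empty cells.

............
..CCCCCCC...
..CCCCCCC...
............
ABBBBBBB....
ABBBBBBB....
ABBBBBBB....
AAAAA.......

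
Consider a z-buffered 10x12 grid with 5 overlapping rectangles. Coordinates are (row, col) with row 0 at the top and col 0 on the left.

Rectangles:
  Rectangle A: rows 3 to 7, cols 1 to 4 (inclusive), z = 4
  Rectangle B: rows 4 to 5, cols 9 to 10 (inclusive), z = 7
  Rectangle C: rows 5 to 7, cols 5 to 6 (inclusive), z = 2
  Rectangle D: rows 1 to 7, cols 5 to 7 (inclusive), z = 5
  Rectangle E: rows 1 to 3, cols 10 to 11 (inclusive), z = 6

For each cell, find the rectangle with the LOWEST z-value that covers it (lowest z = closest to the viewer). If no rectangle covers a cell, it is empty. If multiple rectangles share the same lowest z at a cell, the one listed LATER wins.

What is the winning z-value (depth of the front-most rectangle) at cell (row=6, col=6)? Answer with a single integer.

Answer: 2

Derivation:
Check cell (6,6):
  A: rows 3-7 cols 1-4 -> outside (col miss)
  B: rows 4-5 cols 9-10 -> outside (row miss)
  C: rows 5-7 cols 5-6 z=2 -> covers; best now C (z=2)
  D: rows 1-7 cols 5-7 z=5 -> covers; best now C (z=2)
  E: rows 1-3 cols 10-11 -> outside (row miss)
Winner: C at z=2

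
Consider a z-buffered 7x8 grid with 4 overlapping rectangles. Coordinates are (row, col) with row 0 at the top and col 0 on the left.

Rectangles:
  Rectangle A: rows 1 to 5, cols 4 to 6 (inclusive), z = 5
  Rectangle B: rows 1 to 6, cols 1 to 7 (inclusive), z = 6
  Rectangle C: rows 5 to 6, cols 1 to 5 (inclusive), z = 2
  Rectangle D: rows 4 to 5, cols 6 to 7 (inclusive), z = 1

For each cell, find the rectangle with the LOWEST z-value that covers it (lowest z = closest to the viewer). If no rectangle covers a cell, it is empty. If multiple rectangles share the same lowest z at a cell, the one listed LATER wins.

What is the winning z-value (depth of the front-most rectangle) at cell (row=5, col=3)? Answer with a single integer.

Answer: 2

Derivation:
Check cell (5,3):
  A: rows 1-5 cols 4-6 -> outside (col miss)
  B: rows 1-6 cols 1-7 z=6 -> covers; best now B (z=6)
  C: rows 5-6 cols 1-5 z=2 -> covers; best now C (z=2)
  D: rows 4-5 cols 6-7 -> outside (col miss)
Winner: C at z=2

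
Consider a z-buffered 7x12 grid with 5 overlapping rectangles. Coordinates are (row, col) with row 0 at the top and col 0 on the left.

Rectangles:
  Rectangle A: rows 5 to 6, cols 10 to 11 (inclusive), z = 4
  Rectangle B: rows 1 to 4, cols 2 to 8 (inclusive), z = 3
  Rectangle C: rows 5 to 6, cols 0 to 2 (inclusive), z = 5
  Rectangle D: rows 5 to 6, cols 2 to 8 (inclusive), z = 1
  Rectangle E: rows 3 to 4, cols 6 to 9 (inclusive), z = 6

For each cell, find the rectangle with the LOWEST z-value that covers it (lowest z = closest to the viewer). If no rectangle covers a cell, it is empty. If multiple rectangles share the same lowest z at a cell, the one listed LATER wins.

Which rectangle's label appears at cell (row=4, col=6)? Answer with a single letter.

Answer: B

Derivation:
Check cell (4,6):
  A: rows 5-6 cols 10-11 -> outside (row miss)
  B: rows 1-4 cols 2-8 z=3 -> covers; best now B (z=3)
  C: rows 5-6 cols 0-2 -> outside (row miss)
  D: rows 5-6 cols 2-8 -> outside (row miss)
  E: rows 3-4 cols 6-9 z=6 -> covers; best now B (z=3)
Winner: B at z=3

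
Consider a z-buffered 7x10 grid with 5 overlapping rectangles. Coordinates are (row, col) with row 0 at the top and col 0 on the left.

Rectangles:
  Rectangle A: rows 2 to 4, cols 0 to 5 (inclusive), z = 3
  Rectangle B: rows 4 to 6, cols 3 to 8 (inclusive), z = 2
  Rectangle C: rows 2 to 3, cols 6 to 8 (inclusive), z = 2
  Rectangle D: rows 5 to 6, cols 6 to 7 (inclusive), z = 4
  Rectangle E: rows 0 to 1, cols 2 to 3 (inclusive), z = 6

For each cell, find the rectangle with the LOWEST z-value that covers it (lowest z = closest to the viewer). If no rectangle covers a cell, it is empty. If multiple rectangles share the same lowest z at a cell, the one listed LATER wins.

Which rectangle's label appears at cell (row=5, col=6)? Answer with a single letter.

Answer: B

Derivation:
Check cell (5,6):
  A: rows 2-4 cols 0-5 -> outside (row miss)
  B: rows 4-6 cols 3-8 z=2 -> covers; best now B (z=2)
  C: rows 2-3 cols 6-8 -> outside (row miss)
  D: rows 5-6 cols 6-7 z=4 -> covers; best now B (z=2)
  E: rows 0-1 cols 2-3 -> outside (row miss)
Winner: B at z=2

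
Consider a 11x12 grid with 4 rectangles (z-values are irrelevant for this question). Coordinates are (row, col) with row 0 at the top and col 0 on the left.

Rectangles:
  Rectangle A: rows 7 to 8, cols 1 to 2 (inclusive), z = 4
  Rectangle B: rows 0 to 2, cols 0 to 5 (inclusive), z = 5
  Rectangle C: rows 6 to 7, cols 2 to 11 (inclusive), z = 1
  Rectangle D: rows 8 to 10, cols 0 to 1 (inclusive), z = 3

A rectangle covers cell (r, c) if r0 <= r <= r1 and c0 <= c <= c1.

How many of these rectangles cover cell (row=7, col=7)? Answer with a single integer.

Check cell (7,7):
  A: rows 7-8 cols 1-2 -> outside (col miss)
  B: rows 0-2 cols 0-5 -> outside (row miss)
  C: rows 6-7 cols 2-11 -> covers
  D: rows 8-10 cols 0-1 -> outside (row miss)
Count covering = 1

Answer: 1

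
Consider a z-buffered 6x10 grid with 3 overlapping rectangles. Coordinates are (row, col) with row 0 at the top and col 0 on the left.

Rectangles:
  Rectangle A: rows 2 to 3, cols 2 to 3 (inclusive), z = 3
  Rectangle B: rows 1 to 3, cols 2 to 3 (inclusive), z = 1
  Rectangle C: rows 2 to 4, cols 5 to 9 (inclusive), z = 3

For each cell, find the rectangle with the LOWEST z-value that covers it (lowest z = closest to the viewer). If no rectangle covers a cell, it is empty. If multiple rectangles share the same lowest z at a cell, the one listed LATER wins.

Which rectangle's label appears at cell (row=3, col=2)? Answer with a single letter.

Answer: B

Derivation:
Check cell (3,2):
  A: rows 2-3 cols 2-3 z=3 -> covers; best now A (z=3)
  B: rows 1-3 cols 2-3 z=1 -> covers; best now B (z=1)
  C: rows 2-4 cols 5-9 -> outside (col miss)
Winner: B at z=1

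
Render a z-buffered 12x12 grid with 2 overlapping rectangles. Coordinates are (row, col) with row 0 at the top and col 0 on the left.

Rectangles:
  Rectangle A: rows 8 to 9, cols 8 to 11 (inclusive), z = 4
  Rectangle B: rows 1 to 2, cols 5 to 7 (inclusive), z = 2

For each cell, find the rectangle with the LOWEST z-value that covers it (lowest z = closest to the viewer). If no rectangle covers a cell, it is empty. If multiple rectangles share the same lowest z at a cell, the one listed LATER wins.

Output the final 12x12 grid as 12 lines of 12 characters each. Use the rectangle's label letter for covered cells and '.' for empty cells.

............
.....BBB....
.....BBB....
............
............
............
............
............
........AAAA
........AAAA
............
............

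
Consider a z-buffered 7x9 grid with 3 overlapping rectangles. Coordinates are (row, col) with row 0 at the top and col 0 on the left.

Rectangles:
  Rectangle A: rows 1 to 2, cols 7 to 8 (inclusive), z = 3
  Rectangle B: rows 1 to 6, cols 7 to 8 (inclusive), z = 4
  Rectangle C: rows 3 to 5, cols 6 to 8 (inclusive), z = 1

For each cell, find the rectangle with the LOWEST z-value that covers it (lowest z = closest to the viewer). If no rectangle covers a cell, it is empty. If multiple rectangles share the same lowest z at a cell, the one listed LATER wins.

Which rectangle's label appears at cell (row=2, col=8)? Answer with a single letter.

Answer: A

Derivation:
Check cell (2,8):
  A: rows 1-2 cols 7-8 z=3 -> covers; best now A (z=3)
  B: rows 1-6 cols 7-8 z=4 -> covers; best now A (z=3)
  C: rows 3-5 cols 6-8 -> outside (row miss)
Winner: A at z=3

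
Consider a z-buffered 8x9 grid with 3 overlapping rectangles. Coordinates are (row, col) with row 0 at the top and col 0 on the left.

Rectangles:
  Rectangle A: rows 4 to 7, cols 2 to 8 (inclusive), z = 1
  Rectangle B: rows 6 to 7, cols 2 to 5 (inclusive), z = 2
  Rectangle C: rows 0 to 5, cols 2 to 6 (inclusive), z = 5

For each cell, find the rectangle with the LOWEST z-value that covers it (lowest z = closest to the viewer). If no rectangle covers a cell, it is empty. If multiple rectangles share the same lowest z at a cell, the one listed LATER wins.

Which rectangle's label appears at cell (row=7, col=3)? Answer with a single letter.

Answer: A

Derivation:
Check cell (7,3):
  A: rows 4-7 cols 2-8 z=1 -> covers; best now A (z=1)
  B: rows 6-7 cols 2-5 z=2 -> covers; best now A (z=1)
  C: rows 0-5 cols 2-6 -> outside (row miss)
Winner: A at z=1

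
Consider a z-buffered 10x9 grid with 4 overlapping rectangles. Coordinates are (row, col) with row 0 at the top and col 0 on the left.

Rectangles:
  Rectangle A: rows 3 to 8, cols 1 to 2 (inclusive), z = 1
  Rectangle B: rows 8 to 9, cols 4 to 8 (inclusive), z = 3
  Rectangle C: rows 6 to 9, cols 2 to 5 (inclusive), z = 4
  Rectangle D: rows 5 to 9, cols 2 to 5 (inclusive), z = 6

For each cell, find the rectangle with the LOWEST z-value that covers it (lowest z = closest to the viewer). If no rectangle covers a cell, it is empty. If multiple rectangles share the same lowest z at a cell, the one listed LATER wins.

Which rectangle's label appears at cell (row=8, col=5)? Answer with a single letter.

Check cell (8,5):
  A: rows 3-8 cols 1-2 -> outside (col miss)
  B: rows 8-9 cols 4-8 z=3 -> covers; best now B (z=3)
  C: rows 6-9 cols 2-5 z=4 -> covers; best now B (z=3)
  D: rows 5-9 cols 2-5 z=6 -> covers; best now B (z=3)
Winner: B at z=3

Answer: B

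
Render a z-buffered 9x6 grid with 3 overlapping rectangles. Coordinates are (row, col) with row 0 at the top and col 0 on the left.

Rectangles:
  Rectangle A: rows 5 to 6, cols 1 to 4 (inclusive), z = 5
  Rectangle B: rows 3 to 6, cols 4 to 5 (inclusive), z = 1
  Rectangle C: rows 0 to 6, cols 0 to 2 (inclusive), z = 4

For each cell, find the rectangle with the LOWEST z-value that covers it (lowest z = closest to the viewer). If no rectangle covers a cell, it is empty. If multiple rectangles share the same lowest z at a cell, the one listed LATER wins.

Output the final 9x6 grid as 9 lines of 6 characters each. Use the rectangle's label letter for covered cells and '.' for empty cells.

CCC...
CCC...
CCC...
CCC.BB
CCC.BB
CCCABB
CCCABB
......
......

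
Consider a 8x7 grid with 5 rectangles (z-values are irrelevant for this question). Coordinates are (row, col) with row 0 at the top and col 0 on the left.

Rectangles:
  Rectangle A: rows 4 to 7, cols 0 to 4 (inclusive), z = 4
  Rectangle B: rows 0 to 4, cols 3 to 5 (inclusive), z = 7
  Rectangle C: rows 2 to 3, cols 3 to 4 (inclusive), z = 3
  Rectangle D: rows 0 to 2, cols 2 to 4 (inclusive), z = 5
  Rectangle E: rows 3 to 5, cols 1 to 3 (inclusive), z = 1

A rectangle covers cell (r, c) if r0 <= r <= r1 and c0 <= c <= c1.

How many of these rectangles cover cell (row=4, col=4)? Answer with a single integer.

Check cell (4,4):
  A: rows 4-7 cols 0-4 -> covers
  B: rows 0-4 cols 3-5 -> covers
  C: rows 2-3 cols 3-4 -> outside (row miss)
  D: rows 0-2 cols 2-4 -> outside (row miss)
  E: rows 3-5 cols 1-3 -> outside (col miss)
Count covering = 2

Answer: 2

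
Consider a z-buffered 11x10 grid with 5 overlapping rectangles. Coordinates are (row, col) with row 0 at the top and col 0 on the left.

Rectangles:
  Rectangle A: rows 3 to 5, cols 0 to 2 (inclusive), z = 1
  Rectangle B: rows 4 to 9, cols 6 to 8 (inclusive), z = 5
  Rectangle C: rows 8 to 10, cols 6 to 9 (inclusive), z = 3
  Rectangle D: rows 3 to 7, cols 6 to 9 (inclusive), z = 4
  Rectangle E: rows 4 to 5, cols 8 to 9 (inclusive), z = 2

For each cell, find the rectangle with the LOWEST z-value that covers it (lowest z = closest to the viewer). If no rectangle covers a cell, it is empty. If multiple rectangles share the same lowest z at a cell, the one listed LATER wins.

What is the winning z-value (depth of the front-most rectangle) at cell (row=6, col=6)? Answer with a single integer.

Answer: 4

Derivation:
Check cell (6,6):
  A: rows 3-5 cols 0-2 -> outside (row miss)
  B: rows 4-9 cols 6-8 z=5 -> covers; best now B (z=5)
  C: rows 8-10 cols 6-9 -> outside (row miss)
  D: rows 3-7 cols 6-9 z=4 -> covers; best now D (z=4)
  E: rows 4-5 cols 8-9 -> outside (row miss)
Winner: D at z=4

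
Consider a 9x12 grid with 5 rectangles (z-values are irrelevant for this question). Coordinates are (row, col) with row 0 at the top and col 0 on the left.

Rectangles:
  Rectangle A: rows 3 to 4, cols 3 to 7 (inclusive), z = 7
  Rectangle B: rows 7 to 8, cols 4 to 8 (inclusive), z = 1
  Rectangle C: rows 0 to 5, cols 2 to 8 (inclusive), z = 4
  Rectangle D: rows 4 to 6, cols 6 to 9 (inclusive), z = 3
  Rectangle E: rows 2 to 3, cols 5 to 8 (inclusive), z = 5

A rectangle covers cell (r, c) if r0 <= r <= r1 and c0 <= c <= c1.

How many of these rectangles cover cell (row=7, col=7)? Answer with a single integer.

Check cell (7,7):
  A: rows 3-4 cols 3-7 -> outside (row miss)
  B: rows 7-8 cols 4-8 -> covers
  C: rows 0-5 cols 2-8 -> outside (row miss)
  D: rows 4-6 cols 6-9 -> outside (row miss)
  E: rows 2-3 cols 5-8 -> outside (row miss)
Count covering = 1

Answer: 1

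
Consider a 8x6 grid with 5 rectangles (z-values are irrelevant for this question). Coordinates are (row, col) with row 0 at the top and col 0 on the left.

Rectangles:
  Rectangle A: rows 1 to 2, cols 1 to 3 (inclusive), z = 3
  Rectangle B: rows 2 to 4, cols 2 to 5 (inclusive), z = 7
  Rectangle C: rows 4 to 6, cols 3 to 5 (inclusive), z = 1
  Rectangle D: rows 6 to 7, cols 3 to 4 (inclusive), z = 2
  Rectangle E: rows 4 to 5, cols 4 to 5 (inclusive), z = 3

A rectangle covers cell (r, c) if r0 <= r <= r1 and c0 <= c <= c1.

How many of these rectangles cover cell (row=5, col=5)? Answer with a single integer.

Answer: 2

Derivation:
Check cell (5,5):
  A: rows 1-2 cols 1-3 -> outside (row miss)
  B: rows 2-4 cols 2-5 -> outside (row miss)
  C: rows 4-6 cols 3-5 -> covers
  D: rows 6-7 cols 3-4 -> outside (row miss)
  E: rows 4-5 cols 4-5 -> covers
Count covering = 2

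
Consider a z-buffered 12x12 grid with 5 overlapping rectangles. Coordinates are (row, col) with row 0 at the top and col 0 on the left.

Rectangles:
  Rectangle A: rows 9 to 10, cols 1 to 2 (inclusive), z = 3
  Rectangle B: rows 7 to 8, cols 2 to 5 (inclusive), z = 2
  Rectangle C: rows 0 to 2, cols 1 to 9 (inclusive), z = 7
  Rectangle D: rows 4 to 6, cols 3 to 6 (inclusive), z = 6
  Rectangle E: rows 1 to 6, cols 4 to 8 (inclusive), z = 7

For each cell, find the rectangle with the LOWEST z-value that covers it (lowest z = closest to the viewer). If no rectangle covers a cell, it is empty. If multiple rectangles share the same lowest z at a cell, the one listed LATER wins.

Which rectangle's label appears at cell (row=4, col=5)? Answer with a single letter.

Answer: D

Derivation:
Check cell (4,5):
  A: rows 9-10 cols 1-2 -> outside (row miss)
  B: rows 7-8 cols 2-5 -> outside (row miss)
  C: rows 0-2 cols 1-9 -> outside (row miss)
  D: rows 4-6 cols 3-6 z=6 -> covers; best now D (z=6)
  E: rows 1-6 cols 4-8 z=7 -> covers; best now D (z=6)
Winner: D at z=6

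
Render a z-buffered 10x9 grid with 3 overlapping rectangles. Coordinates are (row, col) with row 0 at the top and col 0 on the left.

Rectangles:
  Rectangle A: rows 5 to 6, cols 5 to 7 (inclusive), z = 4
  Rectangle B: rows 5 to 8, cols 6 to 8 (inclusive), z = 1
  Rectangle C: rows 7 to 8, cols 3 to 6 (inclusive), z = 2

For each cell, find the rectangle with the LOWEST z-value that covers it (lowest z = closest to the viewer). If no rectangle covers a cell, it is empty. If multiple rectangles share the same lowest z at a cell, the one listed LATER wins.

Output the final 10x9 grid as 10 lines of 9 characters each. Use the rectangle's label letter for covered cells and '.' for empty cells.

.........
.........
.........
.........
.........
.....ABBB
.....ABBB
...CCCBBB
...CCCBBB
.........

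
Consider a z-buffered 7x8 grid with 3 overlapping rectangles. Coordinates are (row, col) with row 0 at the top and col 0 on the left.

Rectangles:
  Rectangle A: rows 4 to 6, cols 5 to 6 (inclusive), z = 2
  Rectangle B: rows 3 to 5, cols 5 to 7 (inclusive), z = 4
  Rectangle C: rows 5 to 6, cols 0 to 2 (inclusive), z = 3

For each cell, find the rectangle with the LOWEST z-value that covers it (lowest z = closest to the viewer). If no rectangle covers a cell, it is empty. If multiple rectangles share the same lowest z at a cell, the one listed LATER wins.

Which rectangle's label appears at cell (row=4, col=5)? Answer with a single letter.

Answer: A

Derivation:
Check cell (4,5):
  A: rows 4-6 cols 5-6 z=2 -> covers; best now A (z=2)
  B: rows 3-5 cols 5-7 z=4 -> covers; best now A (z=2)
  C: rows 5-6 cols 0-2 -> outside (row miss)
Winner: A at z=2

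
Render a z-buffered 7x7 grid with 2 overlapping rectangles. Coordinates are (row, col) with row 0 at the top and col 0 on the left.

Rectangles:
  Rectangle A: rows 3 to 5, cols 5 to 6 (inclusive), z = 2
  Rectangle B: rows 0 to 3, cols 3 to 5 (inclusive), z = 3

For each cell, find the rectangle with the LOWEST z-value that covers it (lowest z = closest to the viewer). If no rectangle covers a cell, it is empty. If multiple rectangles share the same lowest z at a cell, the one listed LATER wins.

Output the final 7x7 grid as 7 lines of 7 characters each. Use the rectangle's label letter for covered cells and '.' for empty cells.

...BBB.
...BBB.
...BBB.
...BBAA
.....AA
.....AA
.......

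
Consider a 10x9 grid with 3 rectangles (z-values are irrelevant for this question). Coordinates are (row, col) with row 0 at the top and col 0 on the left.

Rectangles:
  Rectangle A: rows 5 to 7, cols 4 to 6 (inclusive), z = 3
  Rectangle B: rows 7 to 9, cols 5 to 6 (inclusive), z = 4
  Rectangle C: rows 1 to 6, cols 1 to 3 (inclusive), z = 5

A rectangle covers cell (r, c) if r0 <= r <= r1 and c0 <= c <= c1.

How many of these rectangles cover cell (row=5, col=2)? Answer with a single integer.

Check cell (5,2):
  A: rows 5-7 cols 4-6 -> outside (col miss)
  B: rows 7-9 cols 5-6 -> outside (row miss)
  C: rows 1-6 cols 1-3 -> covers
Count covering = 1

Answer: 1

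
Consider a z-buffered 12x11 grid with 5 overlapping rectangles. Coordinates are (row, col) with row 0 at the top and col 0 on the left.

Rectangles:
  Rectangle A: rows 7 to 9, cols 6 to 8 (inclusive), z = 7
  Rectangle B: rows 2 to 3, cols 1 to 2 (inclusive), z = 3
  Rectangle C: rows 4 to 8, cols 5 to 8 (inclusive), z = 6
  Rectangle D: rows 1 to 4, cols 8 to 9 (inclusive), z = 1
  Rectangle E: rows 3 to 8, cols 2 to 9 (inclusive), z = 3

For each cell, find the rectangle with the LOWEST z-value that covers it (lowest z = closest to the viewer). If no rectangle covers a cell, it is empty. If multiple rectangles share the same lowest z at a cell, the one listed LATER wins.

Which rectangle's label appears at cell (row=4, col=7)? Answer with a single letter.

Answer: E

Derivation:
Check cell (4,7):
  A: rows 7-9 cols 6-8 -> outside (row miss)
  B: rows 2-3 cols 1-2 -> outside (row miss)
  C: rows 4-8 cols 5-8 z=6 -> covers; best now C (z=6)
  D: rows 1-4 cols 8-9 -> outside (col miss)
  E: rows 3-8 cols 2-9 z=3 -> covers; best now E (z=3)
Winner: E at z=3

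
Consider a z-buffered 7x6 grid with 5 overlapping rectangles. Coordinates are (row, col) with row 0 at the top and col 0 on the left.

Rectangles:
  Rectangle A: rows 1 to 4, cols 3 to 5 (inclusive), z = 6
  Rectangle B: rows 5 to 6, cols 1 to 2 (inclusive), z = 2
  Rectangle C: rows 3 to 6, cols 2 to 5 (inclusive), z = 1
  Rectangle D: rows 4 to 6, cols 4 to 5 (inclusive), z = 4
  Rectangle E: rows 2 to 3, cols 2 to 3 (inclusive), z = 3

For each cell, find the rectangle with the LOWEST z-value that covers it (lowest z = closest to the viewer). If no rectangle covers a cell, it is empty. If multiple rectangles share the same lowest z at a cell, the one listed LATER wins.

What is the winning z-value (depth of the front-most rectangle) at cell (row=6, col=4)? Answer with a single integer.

Check cell (6,4):
  A: rows 1-4 cols 3-5 -> outside (row miss)
  B: rows 5-6 cols 1-2 -> outside (col miss)
  C: rows 3-6 cols 2-5 z=1 -> covers; best now C (z=1)
  D: rows 4-6 cols 4-5 z=4 -> covers; best now C (z=1)
  E: rows 2-3 cols 2-3 -> outside (row miss)
Winner: C at z=1

Answer: 1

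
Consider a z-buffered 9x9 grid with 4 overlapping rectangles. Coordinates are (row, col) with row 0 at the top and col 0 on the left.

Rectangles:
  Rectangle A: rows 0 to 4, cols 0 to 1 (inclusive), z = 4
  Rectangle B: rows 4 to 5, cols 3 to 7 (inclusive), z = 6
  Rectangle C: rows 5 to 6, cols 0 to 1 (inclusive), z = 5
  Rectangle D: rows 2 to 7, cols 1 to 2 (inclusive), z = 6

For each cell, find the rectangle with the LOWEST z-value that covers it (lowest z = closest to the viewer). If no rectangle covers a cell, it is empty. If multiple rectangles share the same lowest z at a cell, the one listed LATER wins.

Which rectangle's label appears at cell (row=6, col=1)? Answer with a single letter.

Check cell (6,1):
  A: rows 0-4 cols 0-1 -> outside (row miss)
  B: rows 4-5 cols 3-7 -> outside (row miss)
  C: rows 5-6 cols 0-1 z=5 -> covers; best now C (z=5)
  D: rows 2-7 cols 1-2 z=6 -> covers; best now C (z=5)
Winner: C at z=5

Answer: C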